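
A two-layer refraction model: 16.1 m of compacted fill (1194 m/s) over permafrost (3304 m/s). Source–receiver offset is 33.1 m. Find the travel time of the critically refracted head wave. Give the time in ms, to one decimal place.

35.2 ms

t = x/V₂ + 2h·√(V₂²−V₁²)/(V₁V₂).
√(V₂²−V₁²) = √(3304²−1194²) = 3080.7 m/s; delay term = 2·16.1·3080.7/(1194·3304) = 0.02515 s.
t = 33.1/3304 + 0.02515 = 0.03516 s.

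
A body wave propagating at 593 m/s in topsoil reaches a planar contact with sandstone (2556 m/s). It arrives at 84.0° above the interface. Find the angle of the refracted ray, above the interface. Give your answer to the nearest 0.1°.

63.2°

Angle from the normal: 90° − 84.0° = 6.0°.
sin θ₁/V₁ = sin θ₂/V₂ ⇒ sin θ₂ = 2556·sin 6.0°/593 = 2556·0.1045/593 = 0.4505.
θ₂ = sin⁻¹(0.4505) = 26.78° (from vertical).
From the interface: 90° − 26.78° = 63.22°.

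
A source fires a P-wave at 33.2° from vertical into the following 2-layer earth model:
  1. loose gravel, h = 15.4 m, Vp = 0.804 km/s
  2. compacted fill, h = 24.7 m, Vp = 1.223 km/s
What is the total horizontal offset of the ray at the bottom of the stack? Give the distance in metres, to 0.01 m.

47.25 m

Apply Snell's law at each interface; in layer i the horizontal offset is hᵢ·tan θᵢ.
Layer 1: θ = 33.20°; offset = 15.4·tan 33.20° = 10.0775 m.
Layer 2: sin θ = 1.223·sin 33.2°/0.804 = 0.8329, θ = 56.40°; offset = 24.7·tan 56.40° = 37.1767 m.
Total horizontal offset = 47.2542 m.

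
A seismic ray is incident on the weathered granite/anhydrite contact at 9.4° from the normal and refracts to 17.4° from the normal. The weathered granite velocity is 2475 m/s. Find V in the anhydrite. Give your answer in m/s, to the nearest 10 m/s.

Snell's law: sin 9.4°/V₁ = sin 17.4°/V₂.
V₂ = V₁·sin 17.4°/sin 9.4° = 2475 × 1.8309 = 4531.59 m/s.

4530 m/s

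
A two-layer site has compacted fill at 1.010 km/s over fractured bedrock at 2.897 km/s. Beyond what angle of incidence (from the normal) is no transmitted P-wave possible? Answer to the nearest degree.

At critical incidence the refracted ray runs along the interface (θ₂ = 90°), so sin θ_c = V₁/V₂.
θ_c = arcsin(1.010/2.897) = arcsin 0.3486 = 20.40°.

20°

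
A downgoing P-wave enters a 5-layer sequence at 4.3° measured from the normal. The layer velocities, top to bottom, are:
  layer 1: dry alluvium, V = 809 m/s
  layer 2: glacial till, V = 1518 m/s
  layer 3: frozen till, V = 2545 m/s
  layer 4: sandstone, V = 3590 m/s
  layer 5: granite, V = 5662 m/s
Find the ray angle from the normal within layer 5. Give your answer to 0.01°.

31.65°

Ray parameter p = sin 4.3° / 809 = 9.2681e-05 s/m.
sin θ_5 = p·V_5 = 9.2681e-05 × 5662 = 0.5248.
θ_5 = arcsin 0.5248 = 31.65°.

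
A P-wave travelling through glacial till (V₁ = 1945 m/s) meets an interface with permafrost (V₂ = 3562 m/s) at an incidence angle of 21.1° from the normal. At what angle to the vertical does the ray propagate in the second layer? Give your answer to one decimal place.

41.2°

sin θ₁/V₁ = sin θ₂/V₂ ⇒ sin θ₂ = 3562·sin 21.1°/1945 = 3562·0.3600/1945 = 0.6593.
θ₂ = arcsin 0.6593 = 41.25° from the normal.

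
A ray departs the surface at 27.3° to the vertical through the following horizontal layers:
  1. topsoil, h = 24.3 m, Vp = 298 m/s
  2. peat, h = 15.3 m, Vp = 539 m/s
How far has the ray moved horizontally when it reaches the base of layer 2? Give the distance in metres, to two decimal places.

35.27 m

Apply Snell's law at each interface; in layer i the horizontal offset is hᵢ·tan θᵢ.
Layer 1: θ = 27.30°; offset = 24.3·tan 27.30° = 12.5422 m.
Layer 2: sin θ = 539·sin 27.3°/298 = 0.8296, θ = 56.05°; offset = 15.3·tan 56.05° = 22.7299 m.
Summing the layer offsets gives 35.2721 m.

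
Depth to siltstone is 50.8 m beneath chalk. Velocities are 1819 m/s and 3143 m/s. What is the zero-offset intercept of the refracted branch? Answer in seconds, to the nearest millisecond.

tᵢ = 2h·√(V₂²−V₁²)/(V₁V₂).
√(V₂²−V₁²) = √(3143²−1819²) = 2563.1 m/s.
tᵢ = 2·50.8·2563.1/(1819·3143) = 0.04555 s.

0.046 s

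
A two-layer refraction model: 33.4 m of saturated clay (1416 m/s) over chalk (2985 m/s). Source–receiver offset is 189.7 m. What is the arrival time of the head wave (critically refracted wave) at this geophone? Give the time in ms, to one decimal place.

105.1 ms

t = x/V₂ + 2h·√(V₂²−V₁²)/(V₁V₂).
√(V₂²−V₁²) = √(2985²−1416²) = 2627.8 m/s; delay term = 2·33.4·2627.8/(1416·2985) = 0.04153 s.
t = 189.7/2985 + 0.04153 = 0.10508 s.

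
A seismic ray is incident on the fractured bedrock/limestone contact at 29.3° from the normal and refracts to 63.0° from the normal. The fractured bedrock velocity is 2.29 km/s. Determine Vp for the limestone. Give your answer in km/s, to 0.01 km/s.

4.17 km/s

sin 29.3° = 0.4894; sin 63.0° = 0.8910.
V₂ = V₁·(sin θ₂/sin θ₁) = 2.29·(0.8910/0.4894) = 4.17 km/s.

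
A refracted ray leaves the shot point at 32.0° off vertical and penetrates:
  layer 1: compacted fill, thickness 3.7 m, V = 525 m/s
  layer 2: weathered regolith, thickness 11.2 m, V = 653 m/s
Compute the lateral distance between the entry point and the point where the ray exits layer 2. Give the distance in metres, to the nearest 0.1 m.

12.1 m

Ray parameter p = sin 32.0° / 525 m/s = 1.0094e-03 s/m.
Layer 1: θ = 32.00°; offset = 3.7·tan 32.00° = 2.312 m.
Layer 2: sin θ = p·653 = 0.6591 → θ = 41.23°; offset = 11.2·tan 41.23° = 9.816 m.
Σ offsets = 12.128 m.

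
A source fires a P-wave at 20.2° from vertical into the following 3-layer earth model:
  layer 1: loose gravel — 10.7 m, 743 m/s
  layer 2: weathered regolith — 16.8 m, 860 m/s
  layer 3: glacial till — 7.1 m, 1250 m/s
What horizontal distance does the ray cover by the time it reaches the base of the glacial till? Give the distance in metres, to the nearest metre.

Ray parameter p = sin 20.2° / 743 m/s = 4.6474e-04 s/m.
Layer 1: θ = 20.20°; offset = 10.7·tan 20.20° = 3.937 m.
Layer 2: sin θ = p·860 = 0.3997 → θ = 23.56°; offset = 16.8·tan 23.56° = 7.325 m.
Layer 3: sin θ = p·1250 = 0.5809 → θ = 35.52°; offset = 7.1·tan 35.52° = 5.067 m.
Σ offsets = 16.329 m.

16 m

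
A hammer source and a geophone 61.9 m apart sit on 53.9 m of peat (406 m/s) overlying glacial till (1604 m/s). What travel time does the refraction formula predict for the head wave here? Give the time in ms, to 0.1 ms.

295.5 ms

t = x/V₂ + 2h·√(V₂²−V₁²)/(V₁V₂).
√(V₂²−V₁²) = √(1604²−406²) = 1551.8 m/s; delay term = 2·53.9·1551.8/(406·1604) = 0.25687 s.
t = 61.9/1604 + 0.25687 = 0.29546 s.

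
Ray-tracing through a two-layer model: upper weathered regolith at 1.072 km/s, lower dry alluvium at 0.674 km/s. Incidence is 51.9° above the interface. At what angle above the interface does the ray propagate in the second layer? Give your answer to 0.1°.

Angle from the normal: 90° − 51.9° = 38.1°.
sin θ₁/V₁ = sin θ₂/V₂ ⇒ sin θ₂ = 0.674·sin 38.1°/1.072 = 0.674·0.6170/1.072 = 0.3879.
θ₂ = arcsin 0.3879 = 22.83° from the normal.
From the interface: 90° − 22.83° = 67.17°.

67.2°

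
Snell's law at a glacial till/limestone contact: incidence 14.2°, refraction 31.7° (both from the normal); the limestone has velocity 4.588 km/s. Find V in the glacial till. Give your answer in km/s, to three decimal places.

sin 14.2° = 0.2453; sin 31.7° = 0.5255.
V₁ = V₂·(sin θ₁/sin θ₂) = 4.588·(0.2453/0.5255) = 2.142 km/s.

2.142 km/s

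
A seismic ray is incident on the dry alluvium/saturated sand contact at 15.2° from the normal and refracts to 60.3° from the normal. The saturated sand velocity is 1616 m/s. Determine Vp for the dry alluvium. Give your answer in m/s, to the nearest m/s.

488 m/s

sin 15.2° = 0.2622; sin 60.3° = 0.8686.
V₁ = V₂·(sin θ₁/sin θ₂) = 1616·(0.2622/0.8686) = 487.78 m/s.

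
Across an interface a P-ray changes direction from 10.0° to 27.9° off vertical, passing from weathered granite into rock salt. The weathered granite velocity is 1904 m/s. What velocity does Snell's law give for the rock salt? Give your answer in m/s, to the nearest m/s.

5131 m/s

Snell's law: sin 10.0°/V₁ = sin 27.9°/V₂.
V₂ = V₁·sin 27.9°/sin 10.0° = 1904 × 2.6947 = 5130.71 m/s.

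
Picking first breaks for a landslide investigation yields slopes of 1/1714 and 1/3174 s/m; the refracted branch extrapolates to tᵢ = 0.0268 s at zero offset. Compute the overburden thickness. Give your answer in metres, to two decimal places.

θ_c = arcsin(1714/3174) = 32.68°; cos θ_c = 0.8417.
tᵢ = 2h cos θ_c/V₁ ⇒ h = tᵢ·V₁/(2 cos θ_c) = 0.0268·1714/(2·0.8417) = 27.29 m.

27.29 m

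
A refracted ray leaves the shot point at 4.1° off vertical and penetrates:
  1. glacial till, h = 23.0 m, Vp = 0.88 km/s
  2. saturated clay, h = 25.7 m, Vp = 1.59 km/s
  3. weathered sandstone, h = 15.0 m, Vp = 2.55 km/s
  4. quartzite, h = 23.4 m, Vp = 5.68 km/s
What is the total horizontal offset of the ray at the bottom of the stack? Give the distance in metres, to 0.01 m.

Apply Snell's law at each interface; in layer i the horizontal offset is hᵢ·tan θᵢ.
Layer 1: θ = 4.10°; offset = 23.0·tan 4.10° = 1.6487 m.
Layer 2: sin θ = 1.59·sin 4.1°/0.88 = 0.1292, θ = 7.42°; offset = 25.7·tan 7.42° = 3.3481 m.
Layer 3: sin θ = 2.55·sin 4.1°/0.88 = 0.2072, θ = 11.96°; offset = 15.0·tan 11.96° = 3.1766 m.
Layer 4: sin θ = 5.68·sin 4.1°/0.88 = 0.4615, θ = 27.48°; offset = 23.4·tan 27.48° = 12.1724 m.
Total horizontal offset = 20.3457 m.

20.35 m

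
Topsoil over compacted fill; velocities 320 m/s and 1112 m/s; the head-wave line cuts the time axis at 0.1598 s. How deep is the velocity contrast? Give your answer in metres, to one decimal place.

26.7 m

h = tᵢ·V₁·V₂ / (2·√(V₂²−V₁²)).
√(V₂²−V₁²) = √(1112² − 320²) = 1065.0 m/s.
h = 0.1598 s × 320 × 1112 / (2 × 1065.0) = 26.70 m.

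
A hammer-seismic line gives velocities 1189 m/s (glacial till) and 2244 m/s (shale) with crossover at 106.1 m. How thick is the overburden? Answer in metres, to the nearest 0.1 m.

x_cross = 2h·√((V₂+V₁)/(V₂−V₁)) → h = x_cross / (2·√((V₂+V₁)/(V₂−V₁))).
√((V₂+V₁)/(V₂−V₁)) = √((2244+1189)/(2244−1189)) = 1.8039.
h = 106.1 / (2·1.8039) = 29.41 m.

29.4 m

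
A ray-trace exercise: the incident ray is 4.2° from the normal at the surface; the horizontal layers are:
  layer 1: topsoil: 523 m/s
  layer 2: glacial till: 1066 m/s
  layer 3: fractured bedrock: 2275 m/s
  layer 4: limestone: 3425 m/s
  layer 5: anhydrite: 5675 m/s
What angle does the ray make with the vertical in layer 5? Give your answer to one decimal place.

Snell's law across each interface conserves sin θ / V, so sin θ_5 = V_5·sin θ₁/V₁.
sin θ_5 = 5675 × sin 4.2° / 523 = 0.7947.
θ_5 = arcsin 0.7947 = 52.63°.

52.6°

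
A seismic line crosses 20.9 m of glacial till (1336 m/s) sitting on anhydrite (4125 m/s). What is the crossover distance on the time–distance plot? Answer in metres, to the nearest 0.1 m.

x_cross = 2h·√((V₂+V₁)/(V₂−V₁)).
(V₂+V₁)/(V₂−V₁) = (4125+1336)/(4125−1336) = 1.9580; √ = 1.3993.
x_cross = 2·20.9·1.3993 = 58.49 m.

58.5 m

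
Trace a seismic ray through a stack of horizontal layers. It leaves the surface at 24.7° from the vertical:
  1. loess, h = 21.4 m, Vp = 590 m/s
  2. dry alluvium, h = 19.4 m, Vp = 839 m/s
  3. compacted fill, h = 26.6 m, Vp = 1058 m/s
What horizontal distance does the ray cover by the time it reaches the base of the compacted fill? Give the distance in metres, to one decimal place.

Apply Snell's law at each interface; in layer i the horizontal offset is hᵢ·tan θᵢ.
Layer 1: θ = 24.70°; offset = 21.4·tan 24.70° = 9.843 m.
Layer 2: sin θ = 839·sin 24.7°/590 = 0.5942, θ = 36.46°; offset = 19.4·tan 36.46° = 14.333 m.
Layer 3: sin θ = 1058·sin 24.7°/590 = 0.7493, θ = 48.53°; offset = 26.6·tan 48.53° = 30.100 m.
Total horizontal offset = 54.276 m.

54.3 m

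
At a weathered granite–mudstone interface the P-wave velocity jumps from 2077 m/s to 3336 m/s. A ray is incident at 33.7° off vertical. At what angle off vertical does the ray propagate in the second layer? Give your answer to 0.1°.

63.0°

Snell's law: sin θ₂ = (V₂/V₁)·sin θ₁ = (3336/2077)·sin 33.7° = 0.8912.
θ₂ = arcsin 0.8912 = 63.02° from the normal.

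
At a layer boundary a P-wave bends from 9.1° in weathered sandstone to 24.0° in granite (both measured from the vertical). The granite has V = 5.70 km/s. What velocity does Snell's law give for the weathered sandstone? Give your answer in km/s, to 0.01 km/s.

2.22 km/s

Snell's law: sin 9.1°/V₁ = sin 24.0°/V₂.
V₁ = V₂·sin 9.1°/sin 24.0° = 5.70 × 0.3888 = 2.22 km/s.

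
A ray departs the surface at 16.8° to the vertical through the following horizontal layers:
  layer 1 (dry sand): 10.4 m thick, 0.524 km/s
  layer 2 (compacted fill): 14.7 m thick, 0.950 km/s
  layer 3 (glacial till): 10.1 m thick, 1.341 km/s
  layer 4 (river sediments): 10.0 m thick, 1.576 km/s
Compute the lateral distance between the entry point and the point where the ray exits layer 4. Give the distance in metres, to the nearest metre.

41 m

Apply Snell's law at each interface; in layer i the horizontal offset is hᵢ·tan θᵢ.
Layer 1: θ = 16.80°; offset = 10.4·tan 16.80° = 3.140 m.
Layer 2: sin θ = 0.950·sin 16.8°/0.524 = 0.5240, θ = 31.60°; offset = 14.7·tan 31.60° = 9.044 m.
Layer 3: sin θ = 1.341·sin 16.8°/0.524 = 0.7397, θ = 47.70°; offset = 10.1·tan 47.70° = 11.101 m.
Layer 4: sin θ = 1.576·sin 16.8°/0.524 = 0.8693, θ = 60.38°; offset = 10.0·tan 60.38° = 17.587 m.
Σ offsets = 40.872 m.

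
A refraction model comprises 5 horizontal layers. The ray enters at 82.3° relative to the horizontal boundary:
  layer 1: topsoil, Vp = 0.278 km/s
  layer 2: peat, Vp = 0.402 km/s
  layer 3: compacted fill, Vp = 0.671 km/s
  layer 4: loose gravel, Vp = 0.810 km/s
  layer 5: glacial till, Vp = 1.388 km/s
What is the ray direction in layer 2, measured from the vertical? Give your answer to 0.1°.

From the normal: θ₁ = 90° − 82.3° = 7.7°.
Ray parameter p = sin 7.7° / 0.278 = 4.8196e-01 s/km.
sin θ_2 = p·V_2 = 4.8196e-01 × 0.402 = 0.1937.
θ_2 = 11.17° from the vertical.

11.2°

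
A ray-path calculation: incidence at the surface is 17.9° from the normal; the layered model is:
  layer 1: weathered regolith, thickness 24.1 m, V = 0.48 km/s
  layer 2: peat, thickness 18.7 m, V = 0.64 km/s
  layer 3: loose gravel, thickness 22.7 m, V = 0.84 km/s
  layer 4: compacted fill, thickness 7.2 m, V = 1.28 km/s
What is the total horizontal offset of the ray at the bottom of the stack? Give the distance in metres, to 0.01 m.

Ray parameter p = sin 17.9° / 0.48 km/s = 6.4033e-01 s/km.
Layer 1: θ = 17.90°; offset = 24.1·tan 17.90° = 7.7841 m.
Layer 2: sin θ = p·0.64 = 0.4098 → θ = 24.19°; offset = 18.7·tan 24.19° = 8.4013 m.
Layer 3: sin θ = p·0.84 = 0.5379 → θ = 32.54°; offset = 22.7·tan 32.54° = 14.4832 m.
Layer 4: sin θ = p·1.28 = 0.8196 → θ = 55.05°; offset = 7.2·tan 55.05° = 10.3005 m.
Total horizontal offset = 40.9691 m.

40.97 m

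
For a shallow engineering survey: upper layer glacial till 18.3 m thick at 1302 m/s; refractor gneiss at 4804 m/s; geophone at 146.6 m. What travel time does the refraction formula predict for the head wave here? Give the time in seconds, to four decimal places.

t = x/V₂ + 2h·√(V₂²−V₁²)/(V₁V₂).
√(V₂²−V₁²) = √(4804²−1302²) = 4624.2 m/s; delay term = 2·18.3·4624.2/(1302·4804) = 0.02706 s.
t = 146.6/4804 + 0.02706 = 0.05757 s.

0.0576 s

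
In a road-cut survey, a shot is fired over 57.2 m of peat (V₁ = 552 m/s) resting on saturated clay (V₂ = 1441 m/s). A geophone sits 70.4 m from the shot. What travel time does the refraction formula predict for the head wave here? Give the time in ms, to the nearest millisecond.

θ_c = arcsin(V₁/V₂) = arcsin(552/1441) = 22.52°, cos θ_c = 0.9237.
Intercept time tᵢ = 2h cos θ_c / V₁ = 2·57.2·0.9237/552 = 0.19144 s.
t = x/V₂ + tᵢ = 70.4/1441 + 0.19144 = 0.24029 s.

240 ms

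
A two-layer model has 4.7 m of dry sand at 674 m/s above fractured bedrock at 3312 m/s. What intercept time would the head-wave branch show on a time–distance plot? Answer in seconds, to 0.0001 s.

0.0137 s

θ_c = arcsin(V₁/V₂) = arcsin(674/3312) = 11.74°; cos θ_c = 0.9791.
tᵢ = 2h·cos θ_c / V₁ = 2·4.7·0.9791 / 674 = 0.01365 s.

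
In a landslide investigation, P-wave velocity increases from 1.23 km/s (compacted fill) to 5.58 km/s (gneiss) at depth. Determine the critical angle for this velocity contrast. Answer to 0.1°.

Critical incidence: sin θ_c = V₁/V₂ = 1.23/5.58 = 0.2204.
θ_c = arcsin 0.2204 = 12.73°.

12.7°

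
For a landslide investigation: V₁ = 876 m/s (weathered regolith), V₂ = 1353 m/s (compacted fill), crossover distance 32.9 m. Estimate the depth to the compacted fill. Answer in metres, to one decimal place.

h = (x_cross/2)·√((V₂−V₁)/(V₂+V₁)).
(V₂−V₁)/(V₂+V₁) = (1353−876)/(1353+876) = 0.2140; √ = 0.4626.
h = (32.9/2)·0.4626 = 7.61 m.

7.6 m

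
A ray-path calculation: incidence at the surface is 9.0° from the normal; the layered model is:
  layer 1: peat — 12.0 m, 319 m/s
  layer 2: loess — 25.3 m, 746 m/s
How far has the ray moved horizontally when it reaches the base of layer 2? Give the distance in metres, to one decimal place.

11.8 m

p = sin θ₁/V₁ = sin 9.0°/319 = 4.9039e-04 s/m is conserved through the stack.
Layer 1: θ = 9.00°; offset = 12.0·tan 9.00° = 1.901 m.
Layer 2: sin θ = p·746 = 0.3658 → θ = 21.46°; offset = 25.3·tan 21.46° = 9.945 m.
Σ offsets = 11.846 m.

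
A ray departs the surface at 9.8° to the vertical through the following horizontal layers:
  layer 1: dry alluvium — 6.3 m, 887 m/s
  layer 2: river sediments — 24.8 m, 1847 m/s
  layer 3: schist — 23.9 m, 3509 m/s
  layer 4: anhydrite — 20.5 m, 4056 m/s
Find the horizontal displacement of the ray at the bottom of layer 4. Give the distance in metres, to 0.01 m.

57.67 m

Apply Snell's law at each interface; in layer i the horizontal offset is hᵢ·tan θᵢ.
Layer 1: θ = 9.80°; offset = 6.3·tan 9.80° = 1.0882 m.
Layer 2: sin θ = 1847·sin 9.8°/887 = 0.3544, θ = 20.76°; offset = 24.8·tan 20.76° = 9.4000 m.
Layer 3: sin θ = 3509·sin 9.8°/887 = 0.6734, θ = 42.33°; offset = 23.9·tan 42.33° = 21.7675 m.
Layer 4: sin θ = 4056·sin 9.8°/887 = 0.7783, θ = 51.11°; offset = 20.5·tan 51.11° = 25.4123 m.
Total horizontal offset = 57.6680 m.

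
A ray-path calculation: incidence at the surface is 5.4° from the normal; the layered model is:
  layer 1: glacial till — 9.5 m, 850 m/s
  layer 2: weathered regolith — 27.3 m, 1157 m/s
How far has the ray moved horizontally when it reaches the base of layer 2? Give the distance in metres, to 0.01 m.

4.42 m

Ray parameter p = sin 5.4° / 850 m/s = 1.1072e-04 s/m.
Layer 1: θ = 5.40°; offset = 9.5·tan 5.40° = 0.8980 m.
Layer 2: sin θ = p·1157 = 0.1281 → θ = 7.36°; offset = 27.3·tan 7.36° = 3.5261 m.
Summing the layer offsets gives 4.4241 m.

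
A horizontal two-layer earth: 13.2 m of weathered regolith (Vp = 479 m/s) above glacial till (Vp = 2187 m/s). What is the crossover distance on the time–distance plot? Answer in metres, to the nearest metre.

x_cross = 2h·√((V₂+V₁)/(V₂−V₁)).
(V₂+V₁)/(V₂−V₁) = (2187+479)/(2187−479) = 1.5609; √ = 1.2494.
x_cross = 2·13.2·1.2494 = 32.98 m.

33 m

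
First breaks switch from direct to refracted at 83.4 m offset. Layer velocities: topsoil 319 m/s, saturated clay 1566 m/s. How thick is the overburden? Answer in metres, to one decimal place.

h = (x_cross/2)·√((V₂−V₁)/(V₂+V₁)).
(V₂−V₁)/(V₂+V₁) = (1566−319)/(1566+319) = 0.6615; √ = 0.8134.
h = (83.4/2)·0.8134 = 33.92 m.

33.9 m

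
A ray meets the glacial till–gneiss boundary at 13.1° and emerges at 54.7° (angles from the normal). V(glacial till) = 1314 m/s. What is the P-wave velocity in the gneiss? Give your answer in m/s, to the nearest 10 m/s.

Snell's law: sin 13.1°/V₁ = sin 54.7°/V₂.
V₂ = V₁·sin 54.7°/sin 13.1° = 1314 × 3.6009 = 4731.52 m/s.

4730 m/s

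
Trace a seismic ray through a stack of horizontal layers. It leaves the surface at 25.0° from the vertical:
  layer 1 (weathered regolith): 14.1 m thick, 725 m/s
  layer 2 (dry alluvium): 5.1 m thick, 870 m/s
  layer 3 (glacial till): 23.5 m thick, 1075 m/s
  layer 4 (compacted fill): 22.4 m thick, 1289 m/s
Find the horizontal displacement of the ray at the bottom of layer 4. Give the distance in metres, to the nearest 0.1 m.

Apply Snell's law at each interface; in layer i the horizontal offset is hᵢ·tan θᵢ.
Layer 1: θ = 25.00°; offset = 14.1·tan 25.00° = 6.575 m.
Layer 2: sin θ = 870·sin 25.0°/725 = 0.5071, θ = 30.47°; offset = 5.1·tan 30.47° = 3.001 m.
Layer 3: sin θ = 1075·sin 25.0°/725 = 0.6266, θ = 38.80°; offset = 23.5·tan 38.80° = 18.896 m.
Layer 4: sin θ = 1289·sin 25.0°/725 = 0.7514, θ = 48.71°; offset = 22.4·tan 48.71° = 25.507 m.
Total horizontal offset = 53.979 m.

54.0 m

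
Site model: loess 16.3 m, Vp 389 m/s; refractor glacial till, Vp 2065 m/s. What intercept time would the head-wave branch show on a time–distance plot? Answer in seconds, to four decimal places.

tᵢ = 2h·√(V₂²−V₁²)/(V₁V₂).
√(V₂²−V₁²) = √(2065²−389²) = 2028.0 m/s.
tᵢ = 2·16.3·2028.0/(389·2065) = 0.08230 s.

0.0823 s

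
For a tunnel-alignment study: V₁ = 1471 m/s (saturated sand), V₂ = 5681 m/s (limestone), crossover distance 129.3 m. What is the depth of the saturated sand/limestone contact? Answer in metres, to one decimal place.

x_cross = 2h·√((V₂+V₁)/(V₂−V₁)) → h = x_cross / (2·√((V₂+V₁)/(V₂−V₁))).
√((V₂+V₁)/(V₂−V₁)) = √((5681+1471)/(5681−1471)) = 1.3034.
h = 129.3 / (2·1.3034) = 49.60 m.

49.6 m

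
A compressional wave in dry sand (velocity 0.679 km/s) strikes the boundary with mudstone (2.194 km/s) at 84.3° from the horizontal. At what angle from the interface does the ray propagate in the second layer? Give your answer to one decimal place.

71.3°

Convert to the normal: θ₁ = 90° − 84.3° = 5.7°.
Snell's law: sin θ₂ = (V₂/V₁)·sin θ₁ = (2.194/0.679)·sin 5.7° = 0.3209.
θ₂ = sin⁻¹(0.3209) = 18.72° (from vertical).
From the interface: 90° − 18.72° = 71.28°.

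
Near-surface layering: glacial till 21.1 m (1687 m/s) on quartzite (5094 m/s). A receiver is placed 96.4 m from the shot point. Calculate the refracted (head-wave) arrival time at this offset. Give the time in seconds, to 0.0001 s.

θ_c = arcsin(V₁/V₂) = arcsin(1687/5094) = 19.34°, cos θ_c = 0.9436.
Intercept time tᵢ = 2h cos θ_c / V₁ = 2·21.1·0.9436/1687 = 0.02360 s.
t = x/V₂ + tᵢ = 96.4/5094 + 0.02360 = 0.04253 s.

0.0425 s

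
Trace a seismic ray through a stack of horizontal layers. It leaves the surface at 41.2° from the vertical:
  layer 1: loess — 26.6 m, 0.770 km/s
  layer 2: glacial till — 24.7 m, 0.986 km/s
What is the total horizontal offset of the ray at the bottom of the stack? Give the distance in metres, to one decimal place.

Apply Snell's law at each interface; in layer i the horizontal offset is hᵢ·tan θᵢ.
Layer 1: θ = 41.20°; offset = 26.6·tan 41.20° = 23.287 m.
Layer 2: sin θ = 0.986·sin 41.2°/0.770 = 0.8435, θ = 57.51°; offset = 24.7·tan 57.51° = 38.783 m.
Σ offsets = 62.069 m.

62.1 m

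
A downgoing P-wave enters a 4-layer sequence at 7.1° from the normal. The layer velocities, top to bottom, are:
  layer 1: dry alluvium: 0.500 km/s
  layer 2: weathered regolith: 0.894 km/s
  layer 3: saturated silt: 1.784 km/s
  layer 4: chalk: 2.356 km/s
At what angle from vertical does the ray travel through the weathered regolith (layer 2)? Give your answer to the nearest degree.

Ray parameter p = sin 7.1° / 0.500 = 2.4720e-01 s/km.
sin θ_2 = p·V_2 = 2.4720e-01 × 0.894 = 0.2210.
θ_2 = arcsin 0.2210 = 12.77°.

13°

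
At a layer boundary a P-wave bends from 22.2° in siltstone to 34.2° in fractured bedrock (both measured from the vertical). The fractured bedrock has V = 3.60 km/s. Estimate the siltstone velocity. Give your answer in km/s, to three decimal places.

2.420 km/s

sin 22.2° = 0.3778; sin 34.2° = 0.5621.
V₁ = V₂·(sin θ₁/sin θ₂) = 3.60·(0.3778/0.5621) = 2.420 km/s.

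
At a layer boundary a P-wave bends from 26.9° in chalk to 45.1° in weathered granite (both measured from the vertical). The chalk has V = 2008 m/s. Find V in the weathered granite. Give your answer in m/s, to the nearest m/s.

sin 26.9° = 0.4524; sin 45.1° = 0.7083.
V₂ = V₁·(sin θ₂/sin θ₁) = 2008·(0.7083/0.4524) = 3143.76 m/s.

3144 m/s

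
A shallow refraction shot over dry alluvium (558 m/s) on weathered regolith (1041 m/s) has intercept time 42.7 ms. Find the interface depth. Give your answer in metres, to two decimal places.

14.11 m

θ_c = arcsin(558/1041) = 32.41°; cos θ_c = 0.8442.
tᵢ = 2h cos θ_c/V₁ ⇒ h = tᵢ·V₁/(2 cos θ_c) = 0.0427·558/(2·0.8442) = 14.11 m.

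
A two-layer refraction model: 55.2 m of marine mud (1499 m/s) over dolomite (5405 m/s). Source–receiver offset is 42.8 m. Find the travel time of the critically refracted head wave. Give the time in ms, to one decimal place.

t = x/V₂ + 2h·√(V₂²−V₁²)/(V₁V₂).
√(V₂²−V₁²) = √(5405²−1499²) = 5193.0 m/s; delay term = 2·55.2·5193.0/(1499·5405) = 0.07076 s.
t = 42.8/5405 + 0.07076 = 0.07868 s.

78.7 ms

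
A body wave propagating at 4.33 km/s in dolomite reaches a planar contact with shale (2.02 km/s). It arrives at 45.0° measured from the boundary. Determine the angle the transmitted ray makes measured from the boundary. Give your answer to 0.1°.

Convert to the normal: θ₁ = 90° − 45.0° = 45.0°.
Snell's law: sin θ₂ = (V₂/V₁)·sin θ₁ = (2.02/4.33)·sin 45.0° = 0.3299.
θ₂ = arcsin 0.3299 = 19.26° from the normal.
From the interface: 90° − 19.26° = 70.74°.

70.7°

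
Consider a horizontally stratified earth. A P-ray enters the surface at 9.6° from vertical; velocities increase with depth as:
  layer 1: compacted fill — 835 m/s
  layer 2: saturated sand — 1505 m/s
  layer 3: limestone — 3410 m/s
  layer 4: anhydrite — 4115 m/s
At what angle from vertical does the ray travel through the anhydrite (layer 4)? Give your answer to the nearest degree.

Snell's law across each interface conserves sin θ / V, so sin θ_4 = V_4·sin θ₁/V₁.
sin θ_4 = 4115 × sin 9.6° / 835 = 0.8219.
θ_4 = arcsin 0.8219 = 55.27°.

55°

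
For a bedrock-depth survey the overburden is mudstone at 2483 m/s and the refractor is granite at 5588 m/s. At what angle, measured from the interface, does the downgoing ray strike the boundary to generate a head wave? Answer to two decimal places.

63.62°

Critical incidence: sin θ_c = V₁/V₂ = 2483/5588 = 0.4443.
θ_c = arcsin 0.4443 = 26.38°.
Measured from the interface: 90° − 26.38° = 63.62°.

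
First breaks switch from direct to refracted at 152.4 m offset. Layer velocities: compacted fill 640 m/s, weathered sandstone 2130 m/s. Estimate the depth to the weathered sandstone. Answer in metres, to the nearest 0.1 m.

55.9 m

h = (x_cross/2)·√((V₂−V₁)/(V₂+V₁)).
(V₂−V₁)/(V₂+V₁) = (2130−640)/(2130+640) = 0.5379; √ = 0.7334.
h = (152.4/2)·0.7334 = 55.89 m.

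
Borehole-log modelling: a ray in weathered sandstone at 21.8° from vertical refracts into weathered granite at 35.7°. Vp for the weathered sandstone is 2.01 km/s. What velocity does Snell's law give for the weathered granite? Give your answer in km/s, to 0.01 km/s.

3.16 km/s

sin 21.8° = 0.3714; sin 35.7° = 0.5835.
V₂ = V₁·(sin θ₂/sin θ₁) = 2.01·(0.5835/0.3714) = 3.16 km/s.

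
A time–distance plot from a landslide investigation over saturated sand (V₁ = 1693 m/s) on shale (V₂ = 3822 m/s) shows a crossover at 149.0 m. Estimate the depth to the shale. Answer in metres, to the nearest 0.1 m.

46.3 m

x_cross = 2h·√((V₂+V₁)/(V₂−V₁)) → h = x_cross / (2·√((V₂+V₁)/(V₂−V₁))).
√((V₂+V₁)/(V₂−V₁)) = √((3822+1693)/(3822−1693)) = 1.6095.
h = 149.0 / (2·1.6095) = 46.29 m.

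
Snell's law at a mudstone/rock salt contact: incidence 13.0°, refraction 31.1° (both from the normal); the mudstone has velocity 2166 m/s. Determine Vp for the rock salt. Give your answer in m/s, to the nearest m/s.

4974 m/s

Snell's law: sin 13.0°/V₁ = sin 31.1°/V₂.
V₂ = V₁·sin 31.1°/sin 13.0° = 2166 × 2.2962 = 4973.58 m/s.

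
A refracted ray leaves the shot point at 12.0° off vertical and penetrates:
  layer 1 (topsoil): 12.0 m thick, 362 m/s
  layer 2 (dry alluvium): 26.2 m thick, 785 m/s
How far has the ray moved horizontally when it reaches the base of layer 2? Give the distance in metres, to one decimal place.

15.8 m

p = sin θ₁/V₁ = sin 12.0°/362 = 5.7434e-04 s/m is conserved through the stack.
Layer 1: θ = 12.00°; offset = 12.0·tan 12.00° = 2.551 m.
Layer 2: sin θ = p·785 = 0.4509 → θ = 26.80°; offset = 26.2·tan 26.80° = 13.234 m.
Summing the layer offsets gives 15.785 m.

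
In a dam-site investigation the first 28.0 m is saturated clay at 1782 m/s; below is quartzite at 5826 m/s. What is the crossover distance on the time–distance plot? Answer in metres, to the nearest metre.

77 m

θ_c = arcsin(1782/5826) = 17.81°, so cos θ_c = 0.9521 and tᵢ = 2h cos θ_c/V₁ = 0.0299 s.
At crossover x/V₁ = x/V₂ + tᵢ ⇒ x = tᵢ/(1/V₁ − 1/V₂) = 0.02992/(5.6117e-04 − 1.7164e-04) = 76.81 m.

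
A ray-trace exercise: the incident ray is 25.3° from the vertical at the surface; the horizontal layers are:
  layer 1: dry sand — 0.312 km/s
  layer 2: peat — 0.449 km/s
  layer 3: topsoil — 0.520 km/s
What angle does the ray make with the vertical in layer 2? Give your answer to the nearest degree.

Ray parameter p = sin 25.3° / 0.312 = 1.3697e+00 s/km.
sin θ_2 = p·V_2 = 1.3697e+00 × 0.449 = 0.6150.
θ_2 = 37.95° from the vertical.

38°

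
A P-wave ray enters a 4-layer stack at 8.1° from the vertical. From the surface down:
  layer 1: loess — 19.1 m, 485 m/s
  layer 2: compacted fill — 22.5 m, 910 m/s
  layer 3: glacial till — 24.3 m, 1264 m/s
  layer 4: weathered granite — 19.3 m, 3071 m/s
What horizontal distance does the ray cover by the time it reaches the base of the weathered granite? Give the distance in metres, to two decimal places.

56.60 m

Ray parameter p = sin 8.1° / 485 m/s = 2.9052e-04 s/m.
Layer 1: θ = 8.10°; offset = 19.1·tan 8.10° = 2.7183 m.
Layer 2: sin θ = p·910 = 0.2644 → θ = 15.33°; offset = 22.5·tan 15.33° = 6.1678 m.
Layer 3: sin θ = p·1264 = 0.3672 → θ = 21.54°; offset = 24.3·tan 21.54° = 9.5936 m.
Layer 4: sin θ = p·3071 = 0.8922 → θ = 63.15°; offset = 19.3·tan 63.15° = 38.1224 m.
Total horizontal offset = 56.6021 m.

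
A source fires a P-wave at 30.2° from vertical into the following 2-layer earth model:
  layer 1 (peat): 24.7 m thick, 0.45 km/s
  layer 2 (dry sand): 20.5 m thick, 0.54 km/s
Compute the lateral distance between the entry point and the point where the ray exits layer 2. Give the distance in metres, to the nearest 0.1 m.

29.9 m

Apply Snell's law at each interface; in layer i the horizontal offset is hᵢ·tan θᵢ.
Layer 1: θ = 30.20°; offset = 24.7·tan 30.20° = 14.376 m.
Layer 2: sin θ = 0.54·sin 30.2°/0.45 = 0.6036, θ = 37.13°; offset = 20.5·tan 37.13° = 15.521 m.
Total horizontal offset = 29.897 m.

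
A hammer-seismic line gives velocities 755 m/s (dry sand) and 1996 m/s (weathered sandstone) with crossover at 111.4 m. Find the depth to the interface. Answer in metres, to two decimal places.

h = (x_cross/2)·√((V₂−V₁)/(V₂+V₁)).
(V₂−V₁)/(V₂+V₁) = (1996−755)/(1996+755) = 0.4511; √ = 0.6716.
h = (111.4/2)·0.6716 = 37.41 m.

37.41 m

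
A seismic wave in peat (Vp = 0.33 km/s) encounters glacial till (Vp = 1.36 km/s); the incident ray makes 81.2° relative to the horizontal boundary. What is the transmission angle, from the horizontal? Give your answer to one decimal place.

50.9°

Convert to the normal: θ₁ = 90° − 81.2° = 8.8°.
Snell's law: sin θ₂ = (V₂/V₁)·sin θ₁ = (1.36/0.33)·sin 8.8° = 0.6305.
θ₂ = arcsin 0.6305 = 39.09° from the normal.
From the interface: 90° − 39.09° = 50.91°.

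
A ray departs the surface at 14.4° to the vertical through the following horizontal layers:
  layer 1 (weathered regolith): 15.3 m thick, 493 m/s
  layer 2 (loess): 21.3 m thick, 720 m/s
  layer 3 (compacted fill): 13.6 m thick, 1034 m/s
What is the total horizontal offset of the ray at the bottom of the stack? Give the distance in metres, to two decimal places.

20.55 m

Apply Snell's law at each interface; in layer i the horizontal offset is hᵢ·tan θᵢ.
Layer 1: θ = 14.40°; offset = 15.3·tan 14.40° = 3.9284 m.
Layer 2: sin θ = 720·sin 14.4°/493 = 0.3632, θ = 21.30°; offset = 21.3·tan 21.30° = 8.3031 m.
Layer 3: sin θ = 1034·sin 14.4°/493 = 0.5216, θ = 31.44°; offset = 13.6·tan 31.44° = 8.3142 m.
Σ offsets = 20.5457 m.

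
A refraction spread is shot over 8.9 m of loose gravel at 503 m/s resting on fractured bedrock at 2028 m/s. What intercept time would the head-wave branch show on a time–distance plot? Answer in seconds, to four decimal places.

tᵢ = 2h·√(V₂²−V₁²)/(V₁V₂).
√(V₂²−V₁²) = √(2028²−503²) = 1964.6 m/s.
tᵢ = 2·8.9·1964.6/(503·2028) = 0.03428 s.

0.0343 s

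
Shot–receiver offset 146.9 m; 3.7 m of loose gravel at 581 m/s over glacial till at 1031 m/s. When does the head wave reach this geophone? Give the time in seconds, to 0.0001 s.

0.1530 s

θ_c = arcsin(V₁/V₂) = arcsin(581/1031) = 34.30°, cos θ_c = 0.8261.
Intercept time tᵢ = 2h cos θ_c / V₁ = 2·3.7·0.8261/581 = 0.01052 s.
t = x/V₂ + tᵢ = 146.9/1031 + 0.01052 = 0.15300 s.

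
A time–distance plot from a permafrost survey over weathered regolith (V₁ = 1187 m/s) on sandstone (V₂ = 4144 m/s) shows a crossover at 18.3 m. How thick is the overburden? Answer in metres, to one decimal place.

h = (x_cross/2)·√((V₂−V₁)/(V₂+V₁)).
(V₂−V₁)/(V₂+V₁) = (4144−1187)/(4144+1187) = 0.5547; √ = 0.7448.
h = (18.3/2)·0.7448 = 6.81 m.

6.8 m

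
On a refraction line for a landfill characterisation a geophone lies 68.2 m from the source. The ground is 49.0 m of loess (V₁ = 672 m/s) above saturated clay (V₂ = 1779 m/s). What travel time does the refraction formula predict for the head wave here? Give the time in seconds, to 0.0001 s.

θ_c = arcsin(V₁/V₂) = arcsin(672/1779) = 22.19°, cos θ_c = 0.9259.
Intercept time tᵢ = 2h cos θ_c / V₁ = 2·49.0·0.9259/672 = 0.13503 s.
t = x/V₂ + tᵢ = 68.2/1779 + 0.13503 = 0.17336 s.

0.1734 s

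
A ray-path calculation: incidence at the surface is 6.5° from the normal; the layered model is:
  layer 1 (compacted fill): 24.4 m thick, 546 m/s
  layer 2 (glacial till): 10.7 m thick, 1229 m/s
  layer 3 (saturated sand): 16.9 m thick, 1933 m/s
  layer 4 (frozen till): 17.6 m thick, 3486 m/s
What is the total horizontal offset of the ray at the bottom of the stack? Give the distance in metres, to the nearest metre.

Apply Snell's law at each interface; in layer i the horizontal offset is hᵢ·tan θᵢ.
Layer 1: θ = 6.50°; offset = 24.4·tan 6.50° = 2.780 m.
Layer 2: sin θ = 1229·sin 6.5°/546 = 0.2548, θ = 14.76°; offset = 10.7·tan 14.76° = 2.820 m.
Layer 3: sin θ = 1933·sin 6.5°/546 = 0.4008, θ = 23.63°; offset = 16.9·tan 23.63° = 7.393 m.
Layer 4: sin θ = 3486·sin 6.5°/546 = 0.7228, θ = 46.28°; offset = 17.6·tan 46.28° = 18.406 m.
Σ offsets = 31.399 m.

31 m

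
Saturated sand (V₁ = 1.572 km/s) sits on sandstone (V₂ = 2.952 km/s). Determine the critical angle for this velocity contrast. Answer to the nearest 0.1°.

Critical incidence: sin θ_c = V₁/V₂ = 1.572/2.952 = 0.5325.
θ_c = arcsin 0.5325 = 32.18°.

32.2°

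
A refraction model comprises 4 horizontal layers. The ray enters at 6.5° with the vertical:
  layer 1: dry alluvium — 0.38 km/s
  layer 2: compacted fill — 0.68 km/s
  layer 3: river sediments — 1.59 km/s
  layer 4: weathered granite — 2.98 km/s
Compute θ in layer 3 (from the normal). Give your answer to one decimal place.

Ray parameter p = sin 6.5° / 0.38 = 2.9790e-01 s/km.
sin θ_3 = p·V_3 = 2.9790e-01 × 1.59 = 0.4737.
θ_3 = arcsin 0.4737 = 28.27°.

28.3°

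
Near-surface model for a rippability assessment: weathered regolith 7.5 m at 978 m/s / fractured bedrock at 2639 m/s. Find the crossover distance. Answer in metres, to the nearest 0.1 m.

x_cross = 2h·√((V₂+V₁)/(V₂−V₁)).
(V₂+V₁)/(V₂−V₁) = (2639+978)/(2639−978) = 2.1776; √ = 1.4757.
x_cross = 2·7.5·1.4757 = 22.14 m.

22.1 m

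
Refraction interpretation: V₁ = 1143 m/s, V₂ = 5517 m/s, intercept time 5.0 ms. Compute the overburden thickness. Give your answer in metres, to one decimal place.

θ_c = arcsin(1143/5517) = 11.96°; cos θ_c = 0.9783.
tᵢ = 2h cos θ_c/V₁ ⇒ h = tᵢ·V₁/(2 cos θ_c) = 0.005·1143/(2·0.9783) = 2.92 m.

2.9 m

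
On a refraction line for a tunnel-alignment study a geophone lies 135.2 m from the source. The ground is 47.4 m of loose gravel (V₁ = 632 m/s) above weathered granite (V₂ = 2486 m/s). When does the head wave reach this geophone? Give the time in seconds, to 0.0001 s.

θ_c = arcsin(V₁/V₂) = arcsin(632/2486) = 14.73°, cos θ_c = 0.9671.
Intercept time tᵢ = 2h cos θ_c / V₁ = 2·47.4·0.9671/632 = 0.14507 s.
t = x/V₂ + tᵢ = 135.2/2486 + 0.14507 = 0.19946 s.

0.1995 s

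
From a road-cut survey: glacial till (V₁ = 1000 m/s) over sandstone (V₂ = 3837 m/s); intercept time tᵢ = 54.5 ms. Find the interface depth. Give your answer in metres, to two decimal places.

28.23 m

θ_c = arcsin(1000/3837) = 15.11°; cos θ_c = 0.9654.
tᵢ = 2h cos θ_c/V₁ ⇒ h = tᵢ·V₁/(2 cos θ_c) = 0.0545·1000/(2·0.9654) = 28.23 m.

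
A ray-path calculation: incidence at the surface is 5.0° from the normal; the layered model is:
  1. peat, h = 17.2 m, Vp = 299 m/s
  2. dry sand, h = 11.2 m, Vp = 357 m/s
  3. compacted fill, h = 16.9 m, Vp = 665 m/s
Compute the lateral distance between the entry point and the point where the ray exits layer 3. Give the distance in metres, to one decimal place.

6.0 m

Apply Snell's law at each interface; in layer i the horizontal offset is hᵢ·tan θᵢ.
Layer 1: θ = 5.00°; offset = 17.2·tan 5.00° = 1.505 m.
Layer 2: sin θ = 357·sin 5.0°/299 = 0.1041, θ = 5.97°; offset = 11.2·tan 5.97° = 1.172 m.
Layer 3: sin θ = 665·sin 5.0°/299 = 0.1938, θ = 11.18°; offset = 16.9·tan 11.18° = 3.339 m.
Summing the layer offsets gives 6.016 m.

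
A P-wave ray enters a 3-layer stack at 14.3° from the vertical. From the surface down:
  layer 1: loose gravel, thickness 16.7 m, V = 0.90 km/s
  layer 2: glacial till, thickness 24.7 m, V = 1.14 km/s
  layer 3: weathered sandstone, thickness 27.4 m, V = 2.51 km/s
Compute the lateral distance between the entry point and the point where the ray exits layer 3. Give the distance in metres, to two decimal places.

Apply Snell's law at each interface; in layer i the horizontal offset is hᵢ·tan θᵢ.
Layer 1: θ = 14.30°; offset = 16.7·tan 14.30° = 4.2568 m.
Layer 2: sin θ = 1.14·sin 14.3°/0.90 = 0.3129, θ = 18.23°; offset = 24.7·tan 18.23° = 8.1362 m.
Layer 3: sin θ = 2.51·sin 14.3°/0.90 = 0.6889, θ = 43.54°; offset = 27.4·tan 43.54° = 26.0374 m.
Total horizontal offset = 38.4304 m.

38.43 m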